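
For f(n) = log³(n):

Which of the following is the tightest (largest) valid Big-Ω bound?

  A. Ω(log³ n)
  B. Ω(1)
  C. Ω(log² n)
A

f(n) = log³(n) is Ω(log³ n).
All listed options are valid Big-Ω bounds (lower bounds),
but Ω(log³ n) is the tightest (largest valid bound).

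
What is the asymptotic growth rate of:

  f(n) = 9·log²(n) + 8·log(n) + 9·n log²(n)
Θ(n log² n)

Order the terms by growth rate: 8·log(n) ≺ 9·log²(n) ≺ 9·n log²(n).
The fastest-growing term 9·n log²(n) dominates as n → ∞; dropping its constant factor gives Θ(n log² n).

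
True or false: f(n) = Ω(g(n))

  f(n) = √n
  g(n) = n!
False

f(n) = √n is O(√n), and g(n) = n! is O(n!).
Since O(√n) grows slower than O(n!), f(n) = Ω(g(n)) is false.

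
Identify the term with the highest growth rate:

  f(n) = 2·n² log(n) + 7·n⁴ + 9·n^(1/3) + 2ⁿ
2ⁿ

Looking at each term:
  - 2·n² log(n) is O(n² log n)
  - 7·n⁴ is O(n⁴)
  - 9·n^(1/3) is O(n^(1/3))
  - 2ⁿ is O(2ⁿ)

The term 2ⁿ (O(2ⁿ)) grows fastest and dominates all others.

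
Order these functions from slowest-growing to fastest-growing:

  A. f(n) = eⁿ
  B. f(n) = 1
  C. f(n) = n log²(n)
B < C < A

Comparing growth rates:
B = 1 is O(1)
C = n log²(n) is O(n log² n)
A = eⁿ is O(eⁿ)

Therefore, the order from slowest to fastest is: B < C < A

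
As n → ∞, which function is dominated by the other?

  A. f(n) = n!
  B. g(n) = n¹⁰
B

f(n) = n! is O(n!), while g(n) = n¹⁰ is O(n¹⁰).
Since O(n¹⁰) grows slower than O(n!), g(n) is dominated.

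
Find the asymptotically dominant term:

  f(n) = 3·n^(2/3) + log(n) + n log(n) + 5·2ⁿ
5·2ⁿ

Looking at each term:
  - 3·n^(2/3) is O(n^(2/3))
  - log(n) is O(log n)
  - n log(n) is O(n log n)
  - 5·2ⁿ is O(2ⁿ)

The term 5·2ⁿ (O(2ⁿ)) grows fastest and dominates all others.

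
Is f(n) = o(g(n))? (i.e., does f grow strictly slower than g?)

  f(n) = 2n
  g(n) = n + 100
False

f(n) = 2n is O(n), and g(n) = n + 100 is O(n).
Since they have the same growth rate, f(n) = o(g(n)) is false.
(f = o(g) requires f to grow strictly slower, not equal.)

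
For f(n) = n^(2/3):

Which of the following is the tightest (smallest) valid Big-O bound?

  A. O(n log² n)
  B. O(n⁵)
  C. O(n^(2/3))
C

f(n) = n^(2/3) is O(n^(2/3)).
All listed options are valid Big-O bounds (upper bounds),
but O(n^(2/3)) is the tightest (smallest valid bound).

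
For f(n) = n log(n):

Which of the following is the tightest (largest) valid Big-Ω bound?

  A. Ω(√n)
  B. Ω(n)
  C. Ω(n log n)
C

f(n) = n log(n) is Ω(n log n).
All listed options are valid Big-Ω bounds (lower bounds),
but Ω(n log n) is the tightest (largest valid bound).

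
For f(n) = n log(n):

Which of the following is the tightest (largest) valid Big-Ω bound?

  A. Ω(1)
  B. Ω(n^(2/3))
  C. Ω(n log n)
C

f(n) = n log(n) is Ω(n log n).
All listed options are valid Big-Ω bounds (lower bounds),
but Ω(n log n) is the tightest (largest valid bound).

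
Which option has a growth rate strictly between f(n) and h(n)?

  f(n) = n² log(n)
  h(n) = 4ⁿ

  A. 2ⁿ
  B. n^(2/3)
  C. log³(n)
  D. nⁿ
A

We need g(n) with n² log(n) = o(g(n)) and g(n) = o(4ⁿ), i.e. O(n² log n) ≺ g ≺ O(4ⁿ).
Check each option:
  A. 2ⁿ — O(2ⁿ) is strictly between O(n² log n) and O(4ⁿ) ✓
  B. n^(2/3) — O(n^(2/3)) does not grow strictly faster than f(n)
  C. log³(n) — O(log³ n) does not grow strictly faster than f(n)
  D. nⁿ — O(nⁿ) does not grow strictly slower than h(n)

Only option A (2ⁿ) lies strictly between.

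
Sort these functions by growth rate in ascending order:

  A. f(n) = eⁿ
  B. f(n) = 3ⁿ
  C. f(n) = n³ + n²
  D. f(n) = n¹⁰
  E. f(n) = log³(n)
E < C < D < A < B

Comparing growth rates:
E = log³(n) is O(log³ n)
C = n³ + n² is O(n³)
D = n¹⁰ is O(n¹⁰)
A = eⁿ is O(eⁿ)
B = 3ⁿ is O(3ⁿ)

Therefore, the order from slowest to fastest is: E < C < D < A < B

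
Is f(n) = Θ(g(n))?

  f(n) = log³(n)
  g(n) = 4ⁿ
False

f(n) = log³(n) is O(log³ n), and g(n) = 4ⁿ is O(4ⁿ).
Since they have different growth rates, f(n) = Θ(g(n)) is false.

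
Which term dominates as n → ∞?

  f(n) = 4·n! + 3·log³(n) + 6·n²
4·n!

Looking at each term:
  - 4·n! is O(n!)
  - 3·log³(n) is O(log³ n)
  - 6·n² is O(n²)

The term 4·n! (O(n!)) grows fastest and dominates all others.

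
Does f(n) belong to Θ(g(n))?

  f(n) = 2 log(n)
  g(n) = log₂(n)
True

f(n) = 2 log(n) and g(n) = log₂(n) are both O(log n).
Since they have the same asymptotic growth rate, f(n) = Θ(g(n)) is true.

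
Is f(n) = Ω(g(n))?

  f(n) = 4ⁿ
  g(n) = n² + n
True

f(n) = 4ⁿ is O(4ⁿ), and g(n) = n² + n is O(n²).
Since O(4ⁿ) grows at least as fast as O(n²), f(n) = Ω(g(n)) is true.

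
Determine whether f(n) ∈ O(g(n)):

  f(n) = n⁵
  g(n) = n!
True

f(n) = n⁵ is O(n⁵), and g(n) = n! is O(n!).
Since O(n⁵) ⊆ O(n!) (f grows no faster than g), f(n) = O(g(n)) is true.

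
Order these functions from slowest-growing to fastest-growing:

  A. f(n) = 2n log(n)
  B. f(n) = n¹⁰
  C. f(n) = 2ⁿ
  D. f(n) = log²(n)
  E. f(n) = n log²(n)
D < A < E < B < C

Comparing growth rates:
D = log²(n) is O(log² n)
A = 2n log(n) is O(n log n)
E = n log²(n) is O(n log² n)
B = n¹⁰ is O(n¹⁰)
C = 2ⁿ is O(2ⁿ)

Therefore, the order from slowest to fastest is: D < A < E < B < C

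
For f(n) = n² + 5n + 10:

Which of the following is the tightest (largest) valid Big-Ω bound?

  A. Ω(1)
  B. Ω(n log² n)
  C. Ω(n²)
C

f(n) = n² + 5n + 10 is Ω(n²).
All listed options are valid Big-Ω bounds (lower bounds),
but Ω(n²) is the tightest (largest valid bound).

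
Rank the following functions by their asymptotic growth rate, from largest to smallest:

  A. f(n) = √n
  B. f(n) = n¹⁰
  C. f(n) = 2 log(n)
B > A > C

Comparing growth rates:
B = n¹⁰ is O(n¹⁰)
A = √n is O(√n)
C = 2 log(n) is O(log n)

Therefore, the order from fastest to slowest is: B > A > C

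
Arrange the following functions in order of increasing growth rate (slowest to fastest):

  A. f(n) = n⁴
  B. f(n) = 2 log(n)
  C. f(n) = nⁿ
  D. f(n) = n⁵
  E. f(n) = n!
B < A < D < E < C

Comparing growth rates:
B = 2 log(n) is O(log n)
A = n⁴ is O(n⁴)
D = n⁵ is O(n⁵)
E = n! is O(n!)
C = nⁿ is O(nⁿ)

Therefore, the order from slowest to fastest is: B < A < D < E < C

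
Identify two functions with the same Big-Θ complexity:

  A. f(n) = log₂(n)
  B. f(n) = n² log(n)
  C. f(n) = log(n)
A and C

Examining each function:
  A. log₂(n) is O(log n)
  B. n² log(n) is O(n² log n)
  C. log(n) is O(log n)

Functions A and C both have the same complexity class.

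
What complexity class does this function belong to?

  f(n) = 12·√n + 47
O(√n)

The dominant term in 12·√n + 47 is 12·√n, which is Θ(√n).
Lower-order terms (47) are asymptotically negligible.
Constants are absorbed, so the tightest bound is O(√n).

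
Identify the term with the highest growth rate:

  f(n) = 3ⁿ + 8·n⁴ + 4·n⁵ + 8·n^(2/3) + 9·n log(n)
3ⁿ

Looking at each term:
  - 3ⁿ is O(3ⁿ)
  - 8·n⁴ is O(n⁴)
  - 4·n⁵ is O(n⁵)
  - 8·n^(2/3) is O(n^(2/3))
  - 9·n log(n) is O(n log n)

The term 3ⁿ (O(3ⁿ)) grows fastest and dominates all others.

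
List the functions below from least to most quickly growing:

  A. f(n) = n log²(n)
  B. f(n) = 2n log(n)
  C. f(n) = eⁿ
B < A < C

Comparing growth rates:
B = 2n log(n) is O(n log n)
A = n log²(n) is O(n log² n)
C = eⁿ is O(eⁿ)

Therefore, the order from slowest to fastest is: B < A < C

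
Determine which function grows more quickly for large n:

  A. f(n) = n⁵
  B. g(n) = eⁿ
B

f(n) = n⁵ is O(n⁵), while g(n) = eⁿ is O(eⁿ).
Since O(eⁿ) grows faster than O(n⁵), g(n) dominates.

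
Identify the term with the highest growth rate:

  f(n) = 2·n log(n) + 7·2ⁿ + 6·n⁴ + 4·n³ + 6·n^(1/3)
7·2ⁿ

Looking at each term:
  - 2·n log(n) is O(n log n)
  - 7·2ⁿ is O(2ⁿ)
  - 6·n⁴ is O(n⁴)
  - 4·n³ is O(n³)
  - 6·n^(1/3) is O(n^(1/3))

The term 7·2ⁿ (O(2ⁿ)) grows fastest and dominates all others.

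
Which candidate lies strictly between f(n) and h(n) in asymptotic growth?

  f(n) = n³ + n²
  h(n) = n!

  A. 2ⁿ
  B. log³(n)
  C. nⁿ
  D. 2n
A

We need g(n) with n³ + n² = o(g(n)) and g(n) = o(n!), i.e. O(n³) ≺ g ≺ O(n!).
Check each option:
  A. 2ⁿ — O(2ⁿ) is strictly between O(n³) and O(n!) ✓
  B. log³(n) — O(log³ n) does not grow strictly faster than f(n)
  C. nⁿ — O(nⁿ) does not grow strictly slower than h(n)
  D. 2n — O(n) does not grow strictly faster than f(n)

Only option A (2ⁿ) lies strictly between.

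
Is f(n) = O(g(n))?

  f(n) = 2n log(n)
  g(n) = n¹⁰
True

f(n) = 2n log(n) is O(n log n), and g(n) = n¹⁰ is O(n¹⁰).
Since O(n log n) ⊆ O(n¹⁰) (f grows no faster than g), f(n) = O(g(n)) is true.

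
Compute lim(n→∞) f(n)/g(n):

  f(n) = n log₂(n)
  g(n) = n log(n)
1/log(2)

Since n log₂(n) and n log(n) have the same growth rate (O(n log n)),
the ratio converges to a constant: 1/log(2).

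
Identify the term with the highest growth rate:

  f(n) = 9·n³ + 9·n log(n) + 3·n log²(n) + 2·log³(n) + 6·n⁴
6·n⁴

Looking at each term:
  - 9·n³ is O(n³)
  - 9·n log(n) is O(n log n)
  - 3·n log²(n) is O(n log² n)
  - 2·log³(n) is O(log³ n)
  - 6·n⁴ is O(n⁴)

The term 6·n⁴ (O(n⁴)) grows fastest and dominates all others.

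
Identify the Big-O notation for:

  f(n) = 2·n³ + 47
O(n³)

The dominant term in 2·n³ + 47 is 2·n³, which is Θ(n³).
Lower-order terms (47) are asymptotically negligible.
Constants are absorbed, so the tightest bound is O(n³).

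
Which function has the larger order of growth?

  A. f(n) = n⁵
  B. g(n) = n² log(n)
A

f(n) = n⁵ is O(n⁵), while g(n) = n² log(n) is O(n² log n).
Since O(n⁵) grows faster than O(n² log n), f(n) dominates.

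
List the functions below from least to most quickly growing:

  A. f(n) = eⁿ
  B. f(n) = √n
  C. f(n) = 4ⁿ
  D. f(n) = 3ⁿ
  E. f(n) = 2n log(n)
B < E < A < D < C

Comparing growth rates:
B = √n is O(√n)
E = 2n log(n) is O(n log n)
A = eⁿ is O(eⁿ)
D = 3ⁿ is O(3ⁿ)
C = 4ⁿ is O(4ⁿ)

Therefore, the order from slowest to fastest is: B < E < A < D < C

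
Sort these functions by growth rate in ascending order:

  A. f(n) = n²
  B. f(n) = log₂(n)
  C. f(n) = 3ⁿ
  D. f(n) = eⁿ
B < A < D < C

Comparing growth rates:
B = log₂(n) is O(log n)
A = n² is O(n²)
D = eⁿ is O(eⁿ)
C = 3ⁿ is O(3ⁿ)

Therefore, the order from slowest to fastest is: B < A < D < C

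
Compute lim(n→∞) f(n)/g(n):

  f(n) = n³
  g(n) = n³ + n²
1

Since n³ and n³ + n² have the same growth rate (O(n³)),
the ratio converges to a constant: 1.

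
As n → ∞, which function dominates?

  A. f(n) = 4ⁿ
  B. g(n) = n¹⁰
A

f(n) = 4ⁿ is O(4ⁿ), while g(n) = n¹⁰ is O(n¹⁰).
Since O(4ⁿ) grows faster than O(n¹⁰), f(n) dominates.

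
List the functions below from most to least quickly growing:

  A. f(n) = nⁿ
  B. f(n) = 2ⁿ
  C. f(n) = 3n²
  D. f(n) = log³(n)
A > B > C > D

Comparing growth rates:
A = nⁿ is O(nⁿ)
B = 2ⁿ is O(2ⁿ)
C = 3n² is O(n²)
D = log³(n) is O(log³ n)

Therefore, the order from fastest to slowest is: A > B > C > D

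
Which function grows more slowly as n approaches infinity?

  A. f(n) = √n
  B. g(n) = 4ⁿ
A

f(n) = √n is O(√n), while g(n) = 4ⁿ is O(4ⁿ).
Since O(√n) grows slower than O(4ⁿ), f(n) is dominated.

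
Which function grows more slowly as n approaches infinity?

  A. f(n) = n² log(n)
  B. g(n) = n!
A

f(n) = n² log(n) is O(n² log n), while g(n) = n! is O(n!).
Since O(n² log n) grows slower than O(n!), f(n) is dominated.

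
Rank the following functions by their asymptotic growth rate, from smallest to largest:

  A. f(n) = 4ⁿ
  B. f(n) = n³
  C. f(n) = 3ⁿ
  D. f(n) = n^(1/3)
D < B < C < A

Comparing growth rates:
D = n^(1/3) is O(n^(1/3))
B = n³ is O(n³)
C = 3ⁿ is O(3ⁿ)
A = 4ⁿ is O(4ⁿ)

Therefore, the order from slowest to fastest is: D < B < C < A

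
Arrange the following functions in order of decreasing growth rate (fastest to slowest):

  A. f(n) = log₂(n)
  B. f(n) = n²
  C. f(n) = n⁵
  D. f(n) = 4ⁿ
D > C > B > A

Comparing growth rates:
D = 4ⁿ is O(4ⁿ)
C = n⁵ is O(n⁵)
B = n² is O(n²)
A = log₂(n) is O(log n)

Therefore, the order from fastest to slowest is: D > C > B > A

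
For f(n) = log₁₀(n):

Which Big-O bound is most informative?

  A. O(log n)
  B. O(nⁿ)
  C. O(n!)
A

f(n) = log₁₀(n) is O(log n).
All listed options are valid Big-O bounds (upper bounds),
but O(log n) is the tightest (smallest valid bound).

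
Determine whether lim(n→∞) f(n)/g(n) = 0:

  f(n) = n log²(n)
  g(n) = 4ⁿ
True

f(n) = n log²(n) is O(n log² n), and g(n) = 4ⁿ is O(4ⁿ).
Since O(n log² n) grows strictly slower than O(4ⁿ), f(n) = o(g(n)) is true.
This means lim(n→∞) f(n)/g(n) = 0.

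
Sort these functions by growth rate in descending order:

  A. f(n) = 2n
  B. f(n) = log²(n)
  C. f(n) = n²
C > A > B

Comparing growth rates:
C = n² is O(n²)
A = 2n is O(n)
B = log²(n) is O(log² n)

Therefore, the order from fastest to slowest is: C > A > B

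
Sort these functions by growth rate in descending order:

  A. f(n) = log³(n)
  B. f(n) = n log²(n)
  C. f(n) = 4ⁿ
C > B > A

Comparing growth rates:
C = 4ⁿ is O(4ⁿ)
B = n log²(n) is O(n log² n)
A = log³(n) is O(log³ n)

Therefore, the order from fastest to slowest is: C > B > A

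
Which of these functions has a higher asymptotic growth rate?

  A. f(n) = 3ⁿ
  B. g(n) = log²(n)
A

f(n) = 3ⁿ is O(3ⁿ), while g(n) = log²(n) is O(log² n).
Since O(3ⁿ) grows faster than O(log² n), f(n) dominates.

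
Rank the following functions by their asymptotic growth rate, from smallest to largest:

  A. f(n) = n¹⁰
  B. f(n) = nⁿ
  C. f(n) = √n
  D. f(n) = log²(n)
D < C < A < B

Comparing growth rates:
D = log²(n) is O(log² n)
C = √n is O(√n)
A = n¹⁰ is O(n¹⁰)
B = nⁿ is O(nⁿ)

Therefore, the order from slowest to fastest is: D < C < A < B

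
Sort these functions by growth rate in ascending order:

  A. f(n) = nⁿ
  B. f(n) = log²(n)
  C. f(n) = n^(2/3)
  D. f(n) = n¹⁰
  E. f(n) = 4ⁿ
B < C < D < E < A

Comparing growth rates:
B = log²(n) is O(log² n)
C = n^(2/3) is O(n^(2/3))
D = n¹⁰ is O(n¹⁰)
E = 4ⁿ is O(4ⁿ)
A = nⁿ is O(nⁿ)

Therefore, the order from slowest to fastest is: B < C < D < E < A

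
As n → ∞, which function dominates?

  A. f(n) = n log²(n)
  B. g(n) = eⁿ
B

f(n) = n log²(n) is O(n log² n), while g(n) = eⁿ is O(eⁿ).
Since O(eⁿ) grows faster than O(n log² n), g(n) dominates.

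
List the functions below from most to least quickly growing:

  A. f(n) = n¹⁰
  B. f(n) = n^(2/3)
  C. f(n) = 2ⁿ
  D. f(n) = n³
C > A > D > B

Comparing growth rates:
C = 2ⁿ is O(2ⁿ)
A = n¹⁰ is O(n¹⁰)
D = n³ is O(n³)
B = n^(2/3) is O(n^(2/3))

Therefore, the order from fastest to slowest is: C > A > D > B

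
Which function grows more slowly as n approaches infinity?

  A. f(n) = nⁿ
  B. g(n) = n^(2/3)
B

f(n) = nⁿ is O(nⁿ), while g(n) = n^(2/3) is O(n^(2/3)).
Since O(n^(2/3)) grows slower than O(nⁿ), g(n) is dominated.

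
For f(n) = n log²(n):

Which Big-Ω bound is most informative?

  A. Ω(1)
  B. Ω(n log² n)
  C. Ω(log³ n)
B

f(n) = n log²(n) is Ω(n log² n).
All listed options are valid Big-Ω bounds (lower bounds),
but Ω(n log² n) is the tightest (largest valid bound).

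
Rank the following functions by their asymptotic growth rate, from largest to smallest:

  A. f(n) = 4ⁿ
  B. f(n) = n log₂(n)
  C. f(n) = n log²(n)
A > C > B

Comparing growth rates:
A = 4ⁿ is O(4ⁿ)
C = n log²(n) is O(n log² n)
B = n log₂(n) is O(n log n)

Therefore, the order from fastest to slowest is: A > C > B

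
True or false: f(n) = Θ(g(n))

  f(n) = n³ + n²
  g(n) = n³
True

f(n) = n³ + n² and g(n) = n³ are both O(n³).
Since they have the same asymptotic growth rate, f(n) = Θ(g(n)) is true.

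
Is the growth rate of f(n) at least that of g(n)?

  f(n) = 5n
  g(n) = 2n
True

f(n) = 5n and g(n) = 2n are both O(n).
Big-Ω permits equal growth rates (f ≥ c·g for some c > 0), so f(n) = Ω(g(n)) is true.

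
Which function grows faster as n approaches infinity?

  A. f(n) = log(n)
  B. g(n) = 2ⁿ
B

f(n) = log(n) is O(log n), while g(n) = 2ⁿ is O(2ⁿ).
Since O(2ⁿ) grows faster than O(log n), g(n) dominates.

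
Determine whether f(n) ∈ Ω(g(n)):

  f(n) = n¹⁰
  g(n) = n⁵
True

f(n) = n¹⁰ is O(n¹⁰), and g(n) = n⁵ is O(n⁵).
Since O(n¹⁰) grows at least as fast as O(n⁵), f(n) = Ω(g(n)) is true.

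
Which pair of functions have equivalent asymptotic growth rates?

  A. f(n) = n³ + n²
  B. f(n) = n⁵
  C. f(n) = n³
A and C

Examining each function:
  A. n³ + n² is O(n³)
  B. n⁵ is O(n⁵)
  C. n³ is O(n³)

Functions A and C both have the same complexity class.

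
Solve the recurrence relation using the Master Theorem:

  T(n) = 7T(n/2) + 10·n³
Θ(n³)

Master Theorem: a = 7, b = 2, f(n) = 10·n³.
Compute the critical exponent d = log₂(7) = 2.807.
Compare f(n) = Θ(n³) against n^d:
  k = 3 > d = 2.807, so f(n) = Ω(n^(d+ε)) — Case 3.
  Regularity: a·(n/b)^3/n^3 = a/b^3 = 7/8 < 1 ✓.
  The top-level work dominates: T(n) = Θ(f(n)) = Θ(n³).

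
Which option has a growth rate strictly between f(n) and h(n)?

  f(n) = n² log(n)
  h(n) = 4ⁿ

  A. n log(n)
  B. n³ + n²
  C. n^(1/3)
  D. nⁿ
B

We need g(n) with n² log(n) = o(g(n)) and g(n) = o(4ⁿ), i.e. O(n² log n) ≺ g ≺ O(4ⁿ).
Check each option:
  A. n log(n) — O(n log n) does not grow strictly faster than f(n)
  B. n³ + n² — O(n³) is strictly between O(n² log n) and O(4ⁿ) ✓
  C. n^(1/3) — O(n^(1/3)) does not grow strictly faster than f(n)
  D. nⁿ — O(nⁿ) does not grow strictly slower than h(n)

Only option B (n³ + n²) lies strictly between.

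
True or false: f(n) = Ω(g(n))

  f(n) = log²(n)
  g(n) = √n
False

f(n) = log²(n) is O(log² n), and g(n) = √n is O(√n).
Since O(log² n) grows slower than O(√n), f(n) = Ω(g(n)) is false.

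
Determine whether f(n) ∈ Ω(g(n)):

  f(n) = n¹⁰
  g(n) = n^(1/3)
True

f(n) = n¹⁰ is O(n¹⁰), and g(n) = n^(1/3) is O(n^(1/3)).
Since O(n¹⁰) grows at least as fast as O(n^(1/3)), f(n) = Ω(g(n)) is true.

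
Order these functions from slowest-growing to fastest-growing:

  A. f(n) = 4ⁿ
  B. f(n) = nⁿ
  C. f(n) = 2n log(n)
C < A < B

Comparing growth rates:
C = 2n log(n) is O(n log n)
A = 4ⁿ is O(4ⁿ)
B = nⁿ is O(nⁿ)

Therefore, the order from slowest to fastest is: C < A < B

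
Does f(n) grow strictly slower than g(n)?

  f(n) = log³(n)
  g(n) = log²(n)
False

f(n) = log³(n) is O(log³ n), and g(n) = log²(n) is O(log² n).
Since O(log³ n) grows faster than or equal to O(log² n), f(n) = o(g(n)) is false.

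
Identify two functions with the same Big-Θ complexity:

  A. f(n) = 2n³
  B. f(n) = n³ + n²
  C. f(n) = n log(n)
A and B

Examining each function:
  A. 2n³ is O(n³)
  B. n³ + n² is O(n³)
  C. n log(n) is O(n log n)

Functions A and B both have the same complexity class.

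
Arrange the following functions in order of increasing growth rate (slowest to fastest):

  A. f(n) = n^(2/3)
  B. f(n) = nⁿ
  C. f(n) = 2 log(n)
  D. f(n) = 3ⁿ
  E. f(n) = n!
C < A < D < E < B

Comparing growth rates:
C = 2 log(n) is O(log n)
A = n^(2/3) is O(n^(2/3))
D = 3ⁿ is O(3ⁿ)
E = n! is O(n!)
B = nⁿ is O(nⁿ)

Therefore, the order from slowest to fastest is: C < A < D < E < B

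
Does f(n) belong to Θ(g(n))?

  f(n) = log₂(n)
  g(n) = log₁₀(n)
True

f(n) = log₂(n) and g(n) = log₁₀(n) are both O(log n).
Since they have the same asymptotic growth rate, f(n) = Θ(g(n)) is true.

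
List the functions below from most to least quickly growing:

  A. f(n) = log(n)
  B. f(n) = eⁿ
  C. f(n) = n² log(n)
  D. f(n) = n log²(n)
B > C > D > A

Comparing growth rates:
B = eⁿ is O(eⁿ)
C = n² log(n) is O(n² log n)
D = n log²(n) is O(n log² n)
A = log(n) is O(log n)

Therefore, the order from fastest to slowest is: B > C > D > A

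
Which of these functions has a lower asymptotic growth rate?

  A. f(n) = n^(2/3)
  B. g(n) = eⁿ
A

f(n) = n^(2/3) is O(n^(2/3)), while g(n) = eⁿ is O(eⁿ).
Since O(n^(2/3)) grows slower than O(eⁿ), f(n) is dominated.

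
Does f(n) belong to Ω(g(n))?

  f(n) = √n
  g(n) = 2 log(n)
True

f(n) = √n is O(√n), and g(n) = 2 log(n) is O(log n).
Since O(√n) grows at least as fast as O(log n), f(n) = Ω(g(n)) is true.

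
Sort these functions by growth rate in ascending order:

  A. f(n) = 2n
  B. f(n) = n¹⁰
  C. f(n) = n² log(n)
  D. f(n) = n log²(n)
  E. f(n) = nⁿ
A < D < C < B < E

Comparing growth rates:
A = 2n is O(n)
D = n log²(n) is O(n log² n)
C = n² log(n) is O(n² log n)
B = n¹⁰ is O(n¹⁰)
E = nⁿ is O(nⁿ)

Therefore, the order from slowest to fastest is: A < D < C < B < E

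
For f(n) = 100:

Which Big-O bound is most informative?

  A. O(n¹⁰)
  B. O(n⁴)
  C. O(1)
C

f(n) = 100 is O(1).
All listed options are valid Big-O bounds (upper bounds),
but O(1) is the tightest (smallest valid bound).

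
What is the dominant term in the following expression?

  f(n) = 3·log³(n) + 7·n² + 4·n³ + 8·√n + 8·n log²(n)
4·n³

Looking at each term:
  - 3·log³(n) is O(log³ n)
  - 7·n² is O(n²)
  - 4·n³ is O(n³)
  - 8·√n is O(√n)
  - 8·n log²(n) is O(n log² n)

The term 4·n³ (O(n³)) grows fastest and dominates all others.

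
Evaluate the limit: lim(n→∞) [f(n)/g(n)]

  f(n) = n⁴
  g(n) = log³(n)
∞

Since n⁴ (O(n⁴)) grows faster than log³(n) (O(log³ n)),
the ratio f(n)/g(n) → ∞ as n → ∞.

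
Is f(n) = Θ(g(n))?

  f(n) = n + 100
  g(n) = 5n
True

f(n) = n + 100 and g(n) = 5n are both O(n).
Since they have the same asymptotic growth rate, f(n) = Θ(g(n)) is true.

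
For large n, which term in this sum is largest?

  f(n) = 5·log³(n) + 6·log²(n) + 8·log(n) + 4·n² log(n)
4·n² log(n)

Looking at each term:
  - 5·log³(n) is O(log³ n)
  - 6·log²(n) is O(log² n)
  - 8·log(n) is O(log n)
  - 4·n² log(n) is O(n² log n)

The term 4·n² log(n) (O(n² log n)) grows fastest and dominates all others.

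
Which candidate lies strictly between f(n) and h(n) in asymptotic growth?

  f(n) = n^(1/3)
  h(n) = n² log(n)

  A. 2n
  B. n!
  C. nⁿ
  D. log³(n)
A

We need g(n) with n^(1/3) = o(g(n)) and g(n) = o(n² log(n)), i.e. O(n^(1/3)) ≺ g ≺ O(n² log n).
Check each option:
  A. 2n — O(n) is strictly between O(n^(1/3)) and O(n² log n) ✓
  B. n! — O(n!) does not grow strictly slower than h(n)
  C. nⁿ — O(nⁿ) does not grow strictly slower than h(n)
  D. log³(n) — O(log³ n) does not grow strictly faster than f(n)

Only option A (2n) lies strictly between.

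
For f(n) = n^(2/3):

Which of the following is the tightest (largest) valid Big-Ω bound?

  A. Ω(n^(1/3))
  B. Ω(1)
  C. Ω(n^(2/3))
C

f(n) = n^(2/3) is Ω(n^(2/3)).
All listed options are valid Big-Ω bounds (lower bounds),
but Ω(n^(2/3)) is the tightest (largest valid bound).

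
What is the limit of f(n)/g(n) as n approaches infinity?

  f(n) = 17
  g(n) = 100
17/100

Since 17 and 100 have the same growth rate (O(1)),
the ratio converges to a constant: 17/100.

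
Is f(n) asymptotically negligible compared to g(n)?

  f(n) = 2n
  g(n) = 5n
False

f(n) = 2n is O(n), and g(n) = 5n is O(n).
Since they have the same growth rate, f(n) = o(g(n)) is false.
(f = o(g) requires f to grow strictly slower, not equal.)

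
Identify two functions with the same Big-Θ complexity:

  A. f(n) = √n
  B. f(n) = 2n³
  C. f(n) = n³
B and C

Examining each function:
  A. √n is O(√n)
  B. 2n³ is O(n³)
  C. n³ is O(n³)

Functions B and C both have the same complexity class.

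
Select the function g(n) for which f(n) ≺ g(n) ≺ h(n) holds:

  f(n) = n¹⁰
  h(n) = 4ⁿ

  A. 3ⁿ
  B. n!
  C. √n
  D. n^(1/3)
A

We need g(n) with n¹⁰ = o(g(n)) and g(n) = o(4ⁿ), i.e. O(n¹⁰) ≺ g ≺ O(4ⁿ).
Check each option:
  A. 3ⁿ — O(3ⁿ) is strictly between O(n¹⁰) and O(4ⁿ) ✓
  B. n! — O(n!) does not grow strictly slower than h(n)
  C. √n — O(√n) does not grow strictly faster than f(n)
  D. n^(1/3) — O(n^(1/3)) does not grow strictly faster than f(n)

Only option A (3ⁿ) lies strictly between.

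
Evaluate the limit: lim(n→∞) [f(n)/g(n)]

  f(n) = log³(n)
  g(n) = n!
0

Since log³(n) (O(log³ n)) grows slower than n! (O(n!)),
the ratio f(n)/g(n) → 0 as n → ∞.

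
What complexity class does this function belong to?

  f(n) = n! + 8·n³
O(n!)

The dominant term in n! + 8·n³ is n!, which is Θ(n!).
Lower-order terms (8·n³) are asymptotically negligible.
Constants are absorbed, so the tightest bound is O(n!).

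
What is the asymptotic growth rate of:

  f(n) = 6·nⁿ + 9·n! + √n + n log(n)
Θ(nⁿ)

Order the terms by growth rate: √n ≺ n log(n) ≺ 9·n! ≺ 6·nⁿ.
The fastest-growing term 6·nⁿ dominates as n → ∞; dropping its constant factor gives Θ(nⁿ).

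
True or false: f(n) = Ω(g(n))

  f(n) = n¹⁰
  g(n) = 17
True

f(n) = n¹⁰ is O(n¹⁰), and g(n) = 17 is O(1).
Since O(n¹⁰) grows at least as fast as O(1), f(n) = Ω(g(n)) is true.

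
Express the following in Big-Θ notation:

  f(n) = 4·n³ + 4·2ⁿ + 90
Θ(2ⁿ)

Order the terms by growth rate: 90 ≺ 4·n³ ≺ 4·2ⁿ.
The fastest-growing term 4·2ⁿ dominates as n → ∞; dropping its constant factor gives Θ(2ⁿ).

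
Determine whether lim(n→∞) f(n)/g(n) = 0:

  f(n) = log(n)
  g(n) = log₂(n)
False

f(n) = log(n) is O(log n), and g(n) = log₂(n) is O(log n).
Since they have the same growth rate, f(n) = o(g(n)) is false.
(f = o(g) requires f to grow strictly slower, not equal.)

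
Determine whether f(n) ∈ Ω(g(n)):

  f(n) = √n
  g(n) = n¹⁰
False

f(n) = √n is O(√n), and g(n) = n¹⁰ is O(n¹⁰).
Since O(√n) grows slower than O(n¹⁰), f(n) = Ω(g(n)) is false.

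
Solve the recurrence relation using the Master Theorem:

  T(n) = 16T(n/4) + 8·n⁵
Θ(n⁵)

Master Theorem: a = 16, b = 4, f(n) = 8·n⁵.
Compute the critical exponent d = log₄(16) = 2.
Compare f(n) = Θ(n⁵) against n^d:
  k = 5 > d = 2, so f(n) = Ω(n^(d+ε)) — Case 3.
  Regularity: a·(n/b)^5/n^5 = a/b^5 = 16/1024 < 1 ✓.
  The top-level work dominates: T(n) = Θ(f(n)) = Θ(n⁵).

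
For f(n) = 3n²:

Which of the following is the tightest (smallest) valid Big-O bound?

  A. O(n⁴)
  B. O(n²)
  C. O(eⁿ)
B

f(n) = 3n² is O(n²).
All listed options are valid Big-O bounds (upper bounds),
but O(n²) is the tightest (smallest valid bound).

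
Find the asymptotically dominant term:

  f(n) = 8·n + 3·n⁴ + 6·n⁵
6·n⁵

Looking at each term:
  - 8·n is O(n)
  - 3·n⁴ is O(n⁴)
  - 6·n⁵ is O(n⁵)

The term 6·n⁵ (O(n⁵)) grows fastest and dominates all others.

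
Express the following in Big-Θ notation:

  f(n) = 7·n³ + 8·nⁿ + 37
Θ(nⁿ)

Order the terms by growth rate: 37 ≺ 7·n³ ≺ 8·nⁿ.
The fastest-growing term 8·nⁿ dominates as n → ∞; dropping its constant factor gives Θ(nⁿ).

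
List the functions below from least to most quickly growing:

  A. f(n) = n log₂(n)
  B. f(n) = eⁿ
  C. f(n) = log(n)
C < A < B

Comparing growth rates:
C = log(n) is O(log n)
A = n log₂(n) is O(n log n)
B = eⁿ is O(eⁿ)

Therefore, the order from slowest to fastest is: C < A < B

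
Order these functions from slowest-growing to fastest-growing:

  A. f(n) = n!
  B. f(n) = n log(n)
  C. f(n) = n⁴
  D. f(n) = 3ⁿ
B < C < D < A

Comparing growth rates:
B = n log(n) is O(n log n)
C = n⁴ is O(n⁴)
D = 3ⁿ is O(3ⁿ)
A = n! is O(n!)

Therefore, the order from slowest to fastest is: B < C < D < A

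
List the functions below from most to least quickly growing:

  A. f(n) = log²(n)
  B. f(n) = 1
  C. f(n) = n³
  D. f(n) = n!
D > C > A > B

Comparing growth rates:
D = n! is O(n!)
C = n³ is O(n³)
A = log²(n) is O(log² n)
B = 1 is O(1)

Therefore, the order from fastest to slowest is: D > C > A > B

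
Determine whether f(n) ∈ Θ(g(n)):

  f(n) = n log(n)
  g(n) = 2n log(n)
True

f(n) = n log(n) and g(n) = 2n log(n) are both O(n log n).
Since they have the same asymptotic growth rate, f(n) = Θ(g(n)) is true.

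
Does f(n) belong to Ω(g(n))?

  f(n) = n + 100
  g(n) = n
True

f(n) = n + 100 and g(n) = n are both O(n).
Big-Ω permits equal growth rates (f ≥ c·g for some c > 0), so f(n) = Ω(g(n)) is true.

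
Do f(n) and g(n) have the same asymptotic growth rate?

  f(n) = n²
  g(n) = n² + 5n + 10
True

f(n) = n² and g(n) = n² + 5n + 10 are both O(n²).
Since they have the same asymptotic growth rate, f(n) = Θ(g(n)) is true.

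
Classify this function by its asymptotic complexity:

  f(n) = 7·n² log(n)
O(n² log n)

The dominant term in 7·n² log(n) is 7·n² log(n), which is Θ(n² log n).
Constants are absorbed, so the tightest bound is O(n² log n).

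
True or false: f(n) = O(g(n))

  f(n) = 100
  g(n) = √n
True

f(n) = 100 is O(1), and g(n) = √n is O(√n).
Since O(1) ⊆ O(√n) (f grows no faster than g), f(n) = O(g(n)) is true.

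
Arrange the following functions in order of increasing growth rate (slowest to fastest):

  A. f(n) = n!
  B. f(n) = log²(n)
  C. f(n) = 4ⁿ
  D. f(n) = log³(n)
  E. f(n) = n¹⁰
B < D < E < C < A

Comparing growth rates:
B = log²(n) is O(log² n)
D = log³(n) is O(log³ n)
E = n¹⁰ is O(n¹⁰)
C = 4ⁿ is O(4ⁿ)
A = n! is O(n!)

Therefore, the order from slowest to fastest is: B < D < E < C < A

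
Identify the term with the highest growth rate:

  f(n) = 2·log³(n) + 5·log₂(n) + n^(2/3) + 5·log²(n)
n^(2/3)

Looking at each term:
  - 2·log³(n) is O(log³ n)
  - 5·log₂(n) is O(log n)
  - n^(2/3) is O(n^(2/3))
  - 5·log²(n) is O(log² n)

The term n^(2/3) (O(n^(2/3))) grows fastest and dominates all others.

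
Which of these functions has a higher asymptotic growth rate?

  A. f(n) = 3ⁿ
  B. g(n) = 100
A

f(n) = 3ⁿ is O(3ⁿ), while g(n) = 100 is O(1).
Since O(3ⁿ) grows faster than O(1), f(n) dominates.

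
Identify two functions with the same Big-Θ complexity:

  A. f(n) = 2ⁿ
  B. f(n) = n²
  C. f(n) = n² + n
B and C

Examining each function:
  A. 2ⁿ is O(2ⁿ)
  B. n² is O(n²)
  C. n² + n is O(n²)

Functions B and C both have the same complexity class.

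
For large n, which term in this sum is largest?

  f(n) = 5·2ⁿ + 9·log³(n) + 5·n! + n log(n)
5·n!

Looking at each term:
  - 5·2ⁿ is O(2ⁿ)
  - 9·log³(n) is O(log³ n)
  - 5·n! is O(n!)
  - n log(n) is O(n log n)

The term 5·n! (O(n!)) grows fastest and dominates all others.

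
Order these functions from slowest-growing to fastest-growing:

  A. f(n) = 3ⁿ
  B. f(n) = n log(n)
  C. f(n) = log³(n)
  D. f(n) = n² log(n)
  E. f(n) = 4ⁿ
C < B < D < A < E

Comparing growth rates:
C = log³(n) is O(log³ n)
B = n log(n) is O(n log n)
D = n² log(n) is O(n² log n)
A = 3ⁿ is O(3ⁿ)
E = 4ⁿ is O(4ⁿ)

Therefore, the order from slowest to fastest is: C < B < D < A < E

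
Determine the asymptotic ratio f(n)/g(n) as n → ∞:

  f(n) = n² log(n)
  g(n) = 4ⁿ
0

Since n² log(n) (O(n² log n)) grows slower than 4ⁿ (O(4ⁿ)),
the ratio f(n)/g(n) → 0 as n → ∞.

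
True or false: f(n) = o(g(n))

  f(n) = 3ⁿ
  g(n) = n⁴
False

f(n) = 3ⁿ is O(3ⁿ), and g(n) = n⁴ is O(n⁴).
Since O(3ⁿ) grows faster than or equal to O(n⁴), f(n) = o(g(n)) is false.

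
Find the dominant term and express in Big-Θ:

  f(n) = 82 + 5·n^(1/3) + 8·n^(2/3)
Θ(n^(2/3))

Order the terms by growth rate: 82 ≺ 5·n^(1/3) ≺ 8·n^(2/3).
The fastest-growing term 8·n^(2/3) dominates as n → ∞; dropping its constant factor gives Θ(n^(2/3)).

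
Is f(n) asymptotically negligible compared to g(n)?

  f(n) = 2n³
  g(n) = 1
False

f(n) = 2n³ is O(n³), and g(n) = 1 is O(1).
Since O(n³) grows faster than or equal to O(1), f(n) = o(g(n)) is false.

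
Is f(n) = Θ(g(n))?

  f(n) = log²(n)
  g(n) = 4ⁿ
False

f(n) = log²(n) is O(log² n), and g(n) = 4ⁿ is O(4ⁿ).
Since they have different growth rates, f(n) = Θ(g(n)) is false.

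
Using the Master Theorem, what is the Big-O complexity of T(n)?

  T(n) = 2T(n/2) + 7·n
Θ(n log n)

Master Theorem: a = 2, b = 2, f(n) = 7·n.
Compute the critical exponent d = log₂(2) = 1.
Compare f(n) = Θ(n) against n^d:
  k = 1 = d, so f(n) = Θ(n^d) — Case 2.
  Work is balanced across levels: T(n) = Θ(n^d log n) = Θ(n log n).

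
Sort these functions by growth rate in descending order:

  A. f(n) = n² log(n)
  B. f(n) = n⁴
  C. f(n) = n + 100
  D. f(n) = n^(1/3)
B > A > C > D

Comparing growth rates:
B = n⁴ is O(n⁴)
A = n² log(n) is O(n² log n)
C = n + 100 is O(n)
D = n^(1/3) is O(n^(1/3))

Therefore, the order from fastest to slowest is: B > A > C > D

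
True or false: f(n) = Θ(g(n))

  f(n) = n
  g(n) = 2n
True

f(n) = n and g(n) = 2n are both O(n).
Since they have the same asymptotic growth rate, f(n) = Θ(g(n)) is true.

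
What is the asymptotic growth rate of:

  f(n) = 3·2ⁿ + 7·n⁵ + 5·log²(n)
Θ(2ⁿ)

Order the terms by growth rate: 5·log²(n) ≺ 7·n⁵ ≺ 3·2ⁿ.
The fastest-growing term 3·2ⁿ dominates as n → ∞; dropping its constant factor gives Θ(2ⁿ).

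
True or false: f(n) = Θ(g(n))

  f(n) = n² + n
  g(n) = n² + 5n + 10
True

f(n) = n² + n and g(n) = n² + 5n + 10 are both O(n²).
Since they have the same asymptotic growth rate, f(n) = Θ(g(n)) is true.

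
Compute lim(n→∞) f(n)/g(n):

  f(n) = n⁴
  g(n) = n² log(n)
∞

Since n⁴ (O(n⁴)) grows faster than n² log(n) (O(n² log n)),
the ratio f(n)/g(n) → ∞ as n → ∞.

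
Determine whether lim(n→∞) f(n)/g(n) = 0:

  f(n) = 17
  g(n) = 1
False

f(n) = 17 is O(1), and g(n) = 1 is O(1).
Since they have the same growth rate, f(n) = o(g(n)) is false.
(f = o(g) requires f to grow strictly slower, not equal.)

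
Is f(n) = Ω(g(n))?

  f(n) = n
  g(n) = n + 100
True

f(n) = n and g(n) = n + 100 are both O(n).
Big-Ω permits equal growth rates (f ≥ c·g for some c > 0), so f(n) = Ω(g(n)) is true.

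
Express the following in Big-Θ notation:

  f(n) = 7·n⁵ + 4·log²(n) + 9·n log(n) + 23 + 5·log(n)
Θ(n⁵)

Order the terms by growth rate: 23 ≺ 5·log(n) ≺ 4·log²(n) ≺ 9·n log(n) ≺ 7·n⁵.
The fastest-growing term 7·n⁵ dominates as n → ∞; dropping its constant factor gives Θ(n⁵).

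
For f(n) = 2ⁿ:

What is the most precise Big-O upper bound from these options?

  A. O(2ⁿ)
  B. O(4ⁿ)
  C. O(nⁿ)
A

f(n) = 2ⁿ is O(2ⁿ).
All listed options are valid Big-O bounds (upper bounds),
but O(2ⁿ) is the tightest (smallest valid bound).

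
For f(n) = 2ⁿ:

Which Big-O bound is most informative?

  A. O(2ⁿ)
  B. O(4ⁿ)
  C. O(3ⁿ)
A

f(n) = 2ⁿ is O(2ⁿ).
All listed options are valid Big-O bounds (upper bounds),
but O(2ⁿ) is the tightest (smallest valid bound).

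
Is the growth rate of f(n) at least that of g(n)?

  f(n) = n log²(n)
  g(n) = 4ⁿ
False

f(n) = n log²(n) is O(n log² n), and g(n) = 4ⁿ is O(4ⁿ).
Since O(n log² n) grows slower than O(4ⁿ), f(n) = Ω(g(n)) is false.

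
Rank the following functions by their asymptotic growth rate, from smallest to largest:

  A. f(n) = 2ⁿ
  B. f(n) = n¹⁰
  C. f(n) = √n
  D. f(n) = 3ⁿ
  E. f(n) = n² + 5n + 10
C < E < B < A < D

Comparing growth rates:
C = √n is O(√n)
E = n² + 5n + 10 is O(n²)
B = n¹⁰ is O(n¹⁰)
A = 2ⁿ is O(2ⁿ)
D = 3ⁿ is O(3ⁿ)

Therefore, the order from slowest to fastest is: C < E < B < A < D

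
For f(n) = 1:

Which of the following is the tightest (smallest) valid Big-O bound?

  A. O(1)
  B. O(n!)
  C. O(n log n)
A

f(n) = 1 is O(1).
All listed options are valid Big-O bounds (upper bounds),
but O(1) is the tightest (smallest valid bound).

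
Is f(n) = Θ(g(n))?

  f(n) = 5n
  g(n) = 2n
True

f(n) = 5n and g(n) = 2n are both O(n).
Since they have the same asymptotic growth rate, f(n) = Θ(g(n)) is true.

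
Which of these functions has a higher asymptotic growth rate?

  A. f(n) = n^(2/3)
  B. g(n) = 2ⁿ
B

f(n) = n^(2/3) is O(n^(2/3)), while g(n) = 2ⁿ is O(2ⁿ).
Since O(2ⁿ) grows faster than O(n^(2/3)), g(n) dominates.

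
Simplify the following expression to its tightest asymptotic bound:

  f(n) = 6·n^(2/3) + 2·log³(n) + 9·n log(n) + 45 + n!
Θ(n!)

Order the terms by growth rate: 45 ≺ 2·log³(n) ≺ 6·n^(2/3) ≺ 9·n log(n) ≺ n!.
The fastest-growing term n! dominates as n → ∞; dropping its constant factor gives Θ(n!).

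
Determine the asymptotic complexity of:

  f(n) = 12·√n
O(√n)

The dominant term in 12·√n is 12·√n, which is Θ(√n).
Constants are absorbed, so the tightest bound is O(√n).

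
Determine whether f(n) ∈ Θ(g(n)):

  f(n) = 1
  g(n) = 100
True

f(n) = 1 and g(n) = 100 are both O(1).
Since they have the same asymptotic growth rate, f(n) = Θ(g(n)) is true.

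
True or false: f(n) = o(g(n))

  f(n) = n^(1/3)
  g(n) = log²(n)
False

f(n) = n^(1/3) is O(n^(1/3)), and g(n) = log²(n) is O(log² n).
Since O(n^(1/3)) grows faster than or equal to O(log² n), f(n) = o(g(n)) is false.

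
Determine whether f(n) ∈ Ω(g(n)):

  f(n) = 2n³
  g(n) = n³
True

f(n) = 2n³ and g(n) = n³ are both O(n³).
Big-Ω permits equal growth rates (f ≥ c·g for some c > 0), so f(n) = Ω(g(n)) is true.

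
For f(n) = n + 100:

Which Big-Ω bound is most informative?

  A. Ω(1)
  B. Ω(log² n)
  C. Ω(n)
C

f(n) = n + 100 is Ω(n).
All listed options are valid Big-Ω bounds (lower bounds),
but Ω(n) is the tightest (largest valid bound).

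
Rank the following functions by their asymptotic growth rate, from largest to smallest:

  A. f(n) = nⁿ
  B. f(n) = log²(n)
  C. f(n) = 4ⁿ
A > C > B

Comparing growth rates:
A = nⁿ is O(nⁿ)
C = 4ⁿ is O(4ⁿ)
B = log²(n) is O(log² n)

Therefore, the order from fastest to slowest is: A > C > B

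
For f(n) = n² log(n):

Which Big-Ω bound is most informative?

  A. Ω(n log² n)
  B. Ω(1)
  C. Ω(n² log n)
C

f(n) = n² log(n) is Ω(n² log n).
All listed options are valid Big-Ω bounds (lower bounds),
but Ω(n² log n) is the tightest (largest valid bound).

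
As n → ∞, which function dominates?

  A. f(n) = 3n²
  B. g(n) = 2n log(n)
A

f(n) = 3n² is O(n²), while g(n) = 2n log(n) is O(n log n).
Since O(n²) grows faster than O(n log n), f(n) dominates.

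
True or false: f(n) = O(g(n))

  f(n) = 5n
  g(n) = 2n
True

f(n) = 5n and g(n) = 2n are both O(n).
Big-O permits equal growth rates (f ≤ c·g for some c), so f(n) = O(g(n)) is true.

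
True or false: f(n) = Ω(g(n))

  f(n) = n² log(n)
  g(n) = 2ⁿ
False

f(n) = n² log(n) is O(n² log n), and g(n) = 2ⁿ is O(2ⁿ).
Since O(n² log n) grows slower than O(2ⁿ), f(n) = Ω(g(n)) is false.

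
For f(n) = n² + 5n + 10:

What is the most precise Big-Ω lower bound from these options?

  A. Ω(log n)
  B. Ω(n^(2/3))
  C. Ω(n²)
C

f(n) = n² + 5n + 10 is Ω(n²).
All listed options are valid Big-Ω bounds (lower bounds),
but Ω(n²) is the tightest (largest valid bound).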